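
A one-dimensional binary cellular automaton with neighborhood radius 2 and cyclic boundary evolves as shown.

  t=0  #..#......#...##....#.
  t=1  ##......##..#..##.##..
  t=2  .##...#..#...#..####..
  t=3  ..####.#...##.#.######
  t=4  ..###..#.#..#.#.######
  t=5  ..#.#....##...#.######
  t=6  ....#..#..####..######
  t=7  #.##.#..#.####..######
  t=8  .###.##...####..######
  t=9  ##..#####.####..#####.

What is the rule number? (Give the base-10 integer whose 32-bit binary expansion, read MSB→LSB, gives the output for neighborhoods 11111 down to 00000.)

3656561286

  [31] ##### => #  t=3,i=18
  [30] ####. => #  t=2,i=18
  [29] ###.# => .  t=3,i=5
  [28] ###.. => #  t=2,i=19
  [27] ##.## => #  t=1,i=17
  [26] ##.#. => .  t=3,i=6
  [25] ##..# => .  t=1,i=10
  [24] ##... => #  t=0,i=16
  [23] #.### => #  t=3,i=16
  [22] #.##. => #  t=1,i=18
  [21] #.#.# => #  t=3,i=14
  [20] #.#.. => #  t=0,i=0
  [19] #..## => .  t=1,i=14
  [18] #..#. => .  t=0,i=2
  [17] #...# => #  t=0,i=12
  [16] #.... => .  t=0,i=5
  [15] .#### => #  t=2,i=17
  [14] .###. => .  t=4,i=3
  [13] .##.# => #  t=1,i=16
  [12] .##.. => #  t=0,i=15
  [11] .#.## => .  t=3,i=15
  [10] .#.#. => .  t=0,i=21
  [9] .#..# => #  t=0,i=1
  [8] .#... => .  t=0,i=4
  [7] ..### => #  t=2,i=16
  [6] ..##. => .  t=0,i=14
  [5] ..#.# => .  t=0,i=20
  [4] ..#.. => .  t=0,i=3
  [3] ...## => .  t=0,i=13
  [2] ...#. => #  t=0,i=9
  [1] ....# => #  t=0,i=8
  [0] ..... => .  t=0,i=6
  bits 11011001111100101011001010000110 = 3656561286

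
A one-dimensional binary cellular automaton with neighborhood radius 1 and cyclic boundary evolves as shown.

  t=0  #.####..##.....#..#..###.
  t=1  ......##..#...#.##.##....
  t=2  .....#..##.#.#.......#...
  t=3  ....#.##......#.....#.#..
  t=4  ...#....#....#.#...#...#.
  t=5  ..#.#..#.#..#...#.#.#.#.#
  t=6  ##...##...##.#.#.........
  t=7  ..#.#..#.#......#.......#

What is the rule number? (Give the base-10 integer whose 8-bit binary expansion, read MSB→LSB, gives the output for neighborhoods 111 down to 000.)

18

  ### -> .   bit 7 = 0  t=0,i=3
  ##. -> .   bit 6 = 0  t=0,i=5
  #.# -> .   bit 5 = 0  t=0,i=1
  #.. -> #   bit 4 = 1  t=0,i=6
  .## -> .   bit 3 = 0  t=0,i=2
  .#. -> .   bit 2 = 0  t=0,i=0
  ..# -> #   bit 1 = 1  t=0,i=7
  ... -> .   bit 0 = 0  t=0,i=11
  bits 00010010 = 18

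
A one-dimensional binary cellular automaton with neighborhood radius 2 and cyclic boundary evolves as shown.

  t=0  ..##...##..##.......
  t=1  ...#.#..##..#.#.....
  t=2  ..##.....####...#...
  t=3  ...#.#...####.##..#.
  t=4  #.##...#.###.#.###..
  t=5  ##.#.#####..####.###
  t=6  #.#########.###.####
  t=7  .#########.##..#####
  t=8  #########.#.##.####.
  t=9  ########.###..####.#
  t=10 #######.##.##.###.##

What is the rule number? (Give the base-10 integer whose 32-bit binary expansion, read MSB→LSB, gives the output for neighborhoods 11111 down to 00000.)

  #####|#  b31=1 t=5,i=7
  ####.|#  b30=1 t=2,i=11
  ###.#|.  b29=0 t=3,i=12
  ###..|#  b28=1 t=2,i=12
  ##.##|#  b27=1 t=3,i=13
  ##.#.|#  b26=1 t=4,i=12
  ##..#|#  b25=1 t=0,i=9
  ##...|.  b24=0 t=0,i=4
  #.###|#  b23=1 t=4,i=9
  #.##.|.  b22=0 t=3,i=14
  #.#.#|#  b21=1 t=4,i=13
  #.#..|.  b20=0 t=1,i=5
  #..##|.  b19=0 t=0,i=10
  #..#.|#  b18=1 t=1,i=11
  #...#|#  b17=1 t=0,i=5
  #....|#  b16=1 t=0,i=14
  .####|#  b15=1 t=2,i=10
  .###.|.  b14=0 t=4,i=10
  .##.#|.  b13=0 t=8,i=13
  .##..|#  b12=1 t=0,i=3
  .#.##|#  b11=1 t=4,i=1
  .#.#.|.  b10=0 t=1,i=4
  .#..#|.  b9=0 t=1,i=6
  .#...|.  b8=0 t=1,i=15
  ..###|#  b7=1 t=2,i=9
  ..##.|.  b6=0 t=0,i=2
  ..#.#|#  b5=1 t=1,i=3
  ..#..|.  b4=0 t=2,i=16
  ...##|.  b3=0 t=0,i=1
  ...#.|#  b2=1 t=1,i=2
  ....#|.  b1=0 t=0,i=0
  .....|.  b0=0 t=0,i=15
  bits 11011110101001111001100010100100 = 3735525540

3735525540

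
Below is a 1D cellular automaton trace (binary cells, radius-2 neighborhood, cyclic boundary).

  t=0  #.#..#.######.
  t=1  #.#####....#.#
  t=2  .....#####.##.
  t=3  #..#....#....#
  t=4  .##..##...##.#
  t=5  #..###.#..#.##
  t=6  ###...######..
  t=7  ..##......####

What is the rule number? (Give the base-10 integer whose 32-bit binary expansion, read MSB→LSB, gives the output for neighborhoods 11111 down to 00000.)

1463618146

  nb #####: next=.  (t=0,i=9, bit31=0)
  nb ####.: next=#  (t=0,i=11, bit30=1)
  nb ###.#: next=.  (t=0,i=12, bit29=0)
  nb ###..: next=#  (t=1,i=6, bit28=1)
  nb ##.##: next=.  (t=1,i=1, bit27=0)
  nb ##.#.: next=#  (t=0,i=13, bit26=1)
  nb ##..#: next=#  (t=3,i=1, bit25=1)
  nb ##...: next=#  (t=1,i=7, bit24=1)
  nb #.###: next=.  (t=0,i=7, bit23=0)
  nb #.##.: next=.  (t=1,i=13, bit22=0)
  nb #.#.#: next=#  (t=0,i=0, bit21=1)
  nb #.#..: next=#  (t=0,i=2, bit20=1)
  nb #..##: next=#  (t=4,i=4, bit19=1)
  nb #..#.: next=#  (t=0,i=4, bit18=1)
  nb #...#: next=.  (t=4,i=8, bit17=0)
  nb #....: next=#  (t=1,i=8, bit16=1)
  nb .####: next=.  (t=0,i=8, bit15=0)
  nb .###.: next=.  (t=5,i=4, bit14=0)
  nb .##.#: next=.  (t=1,i=0, bit13=0)
  nb .##..: next=.  (t=2,i=12, bit12=0)
  nb .#.##: next=#  (t=0,i=6, bit11=1)
  nb .#.#.: next=.  (t=0,i=1, bit10=0)
  nb .#..#: next=#  (t=0,i=3, bit9=1)
  nb .#...: next=.  (t=3,i=4, bit8=0)
  nb ..###: next=.  (t=2,i=5, bit7=0)
  nb ..##.: next=#  (t=3,i=13, bit6=1)
  nb ..#.#: next=#  (t=0,i=5, bit5=1)
  nb ..#..: next=.  (t=3,i=3, bit4=0)
  nb ...##: next=.  (t=2,i=4, bit3=0)
  nb ...#.: next=.  (t=1,i=10, bit2=0)
  nb ....#: next=#  (t=1,i=9, bit1=1)
  nb .....: next=.  (t=2,i=1, bit0=0)
  bits 01010111001111010000101001100010 = 1463618146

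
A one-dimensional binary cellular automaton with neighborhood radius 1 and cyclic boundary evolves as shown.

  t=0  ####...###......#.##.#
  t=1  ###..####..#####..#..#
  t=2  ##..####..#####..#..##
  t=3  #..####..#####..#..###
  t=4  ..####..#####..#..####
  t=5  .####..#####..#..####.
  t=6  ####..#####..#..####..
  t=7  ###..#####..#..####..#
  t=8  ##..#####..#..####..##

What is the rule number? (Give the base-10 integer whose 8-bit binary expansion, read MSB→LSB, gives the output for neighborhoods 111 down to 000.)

  nb ###: next=#  (t=0,i=0, bit7=1)
  nb ##.: next=.  (t=0,i=3, bit6=0)
  nb #.#: next=.  (t=0,i=17, bit5=0)
  nb #..: next=.  (t=0,i=4, bit4=0)
  nb .##: next=#  (t=0,i=7, bit3=1)
  nb .#.: next=.  (t=0,i=16, bit2=0)
  nb ..#: next=#  (t=0,i=6, bit1=1)
  nb ...: next=#  (t=0,i=5, bit0=1)
  bits 10001011 = 139

139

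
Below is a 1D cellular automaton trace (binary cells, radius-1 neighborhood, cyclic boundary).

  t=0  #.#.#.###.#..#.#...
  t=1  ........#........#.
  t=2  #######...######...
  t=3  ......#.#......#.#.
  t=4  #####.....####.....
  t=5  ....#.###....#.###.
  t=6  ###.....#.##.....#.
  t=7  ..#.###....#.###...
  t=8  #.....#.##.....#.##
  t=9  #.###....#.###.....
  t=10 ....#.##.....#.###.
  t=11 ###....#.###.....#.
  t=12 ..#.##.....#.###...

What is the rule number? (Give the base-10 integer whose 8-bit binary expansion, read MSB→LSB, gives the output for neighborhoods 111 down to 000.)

  ### -> .   bit 7 = 0  t=0,i=7
  ##. -> #   bit 6 = 1  t=0,i=8
  #.# -> .   bit 5 = 0  t=0,i=1
  #.. -> .   bit 4 = 0  t=0,i=11
  .## -> .   bit 3 = 0  t=0,i=6
  .#. -> .   bit 2 = 0  t=0,i=0
  ..# -> .   bit 1 = 0  t=0,i=12
  ... -> #   bit 0 = 1  t=0,i=17
  bits 01000001 = 65

65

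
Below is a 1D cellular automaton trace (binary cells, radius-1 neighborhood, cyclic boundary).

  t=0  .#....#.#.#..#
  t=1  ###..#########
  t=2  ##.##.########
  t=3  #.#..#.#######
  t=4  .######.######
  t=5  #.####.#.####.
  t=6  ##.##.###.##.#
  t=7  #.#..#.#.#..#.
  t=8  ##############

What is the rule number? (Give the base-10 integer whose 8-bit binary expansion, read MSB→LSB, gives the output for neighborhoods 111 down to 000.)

  ### -> #   bit 7 = 1  t=1,i=0
  ##. -> .   bit 6 = 0  t=1,i=2
  #.# -> #   bit 5 = 1  t=0,i=0
  #.. -> #   bit 4 = 1  t=0,i=2
  .## -> .   bit 3 = 0  t=1,i=5
  .#. -> #   bit 2 = 1  t=0,i=1
  ..# -> #   bit 1 = 1  t=0,i=5
  ... -> .   bit 0 = 0  t=0,i=3
  bits 10110110 = 182

182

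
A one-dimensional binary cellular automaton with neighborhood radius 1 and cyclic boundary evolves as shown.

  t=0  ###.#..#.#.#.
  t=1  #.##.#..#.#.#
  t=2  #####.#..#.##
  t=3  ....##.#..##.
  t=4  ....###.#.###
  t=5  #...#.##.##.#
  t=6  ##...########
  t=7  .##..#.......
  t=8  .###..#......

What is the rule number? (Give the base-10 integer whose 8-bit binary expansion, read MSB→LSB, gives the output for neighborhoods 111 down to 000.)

120

  ### -> .   bit 7 = 0  t=0,i=1
  ##. -> #   bit 6 = 1  t=0,i=2
  #.# -> #   bit 5 = 1  t=0,i=3
  #.. -> #   bit 4 = 1  t=0,i=5
  .## -> #   bit 3 = 1  t=0,i=0
  .#. -> .   bit 2 = 0  t=0,i=4
  ..# -> .   bit 1 = 0  t=0,i=6
  ... -> .   bit 0 = 0  t=3,i=0
  bits 01111000 = 120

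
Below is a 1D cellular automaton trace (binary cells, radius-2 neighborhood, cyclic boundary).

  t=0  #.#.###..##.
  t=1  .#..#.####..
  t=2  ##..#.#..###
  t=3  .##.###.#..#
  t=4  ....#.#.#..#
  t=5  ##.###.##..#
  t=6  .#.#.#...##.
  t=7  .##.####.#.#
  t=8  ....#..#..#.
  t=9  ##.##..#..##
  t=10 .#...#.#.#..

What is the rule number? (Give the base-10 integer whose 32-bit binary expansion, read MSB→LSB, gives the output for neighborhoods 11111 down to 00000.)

3013281141

  nb #####: next=#  (t=2,i=11, bit31=1)
  nb ####.: next=.  (t=1,i=8, bit30=0)
  nb ###.#: next=#  (t=3,i=6, bit29=1)
  nb ###..: next=#  (t=0,i=6, bit28=1)
  nb ##.##: next=.  (t=3,i=3, bit27=0)
  nb ##.#.: next=.  (t=0,i=11, bit26=0)
  nb ##..#: next=#  (t=0,i=7, bit25=1)
  nb ##...: next=#  (t=1,i=10, bit24=1)
  nb #.###: next=#  (t=0,i=4, bit23=1)
  nb #.##.: next=.  (t=3,i=1, bit22=0)
  nb #.#.#: next=.  (t=0,i=0, bit21=0)
  nb #.#..: next=#  (t=2,i=6, bit20=1)
  nb #..##: next=#  (t=0,i=8, bit19=1)
  nb #..#.: next=.  (t=1,i=3, bit18=0)
  nb #...#: next=#  (t=1,i=11, bit17=1)
  nb #....: next=#  (t=4,i=1, bit16=1)
  nb .####: next=.  (t=1,i=7, bit15=0)
  nb .###.: next=.  (t=0,i=5, bit14=0)
  nb .##.#: next=.  (t=0,i=10, bit13=0)
  nb .##..: next=.  (t=5,i=8, bit12=0)
  nb .#.##: next=.  (t=0,i=3, bit11=0)
  nb .#.#.: next=#  (t=0,i=1, bit10=1)
  nb .#..#: next=.  (t=1,i=2, bit9=0)
  nb .#...: next=#  (t=4,i=0, bit8=1)
  nb ..###: next=.  (t=2,i=9, bit7=0)
  nb ..##.: next=#  (t=0,i=9, bit6=1)
  nb ..#.#: next=#  (t=1,i=4, bit5=1)
  nb ..#..: next=#  (t=1,i=1, bit4=1)
  nb ...##: next=.  (t=6,i=8, bit3=0)
  nb ...#.: next=#  (t=1,i=0, bit2=1)
  nb ....#: next=.  (t=4,i=2, bit1=0)
  nb .....: next=#  (t=8,i=1, bit0=1)
  bits 10110011100110110000010101110101 = 3013281141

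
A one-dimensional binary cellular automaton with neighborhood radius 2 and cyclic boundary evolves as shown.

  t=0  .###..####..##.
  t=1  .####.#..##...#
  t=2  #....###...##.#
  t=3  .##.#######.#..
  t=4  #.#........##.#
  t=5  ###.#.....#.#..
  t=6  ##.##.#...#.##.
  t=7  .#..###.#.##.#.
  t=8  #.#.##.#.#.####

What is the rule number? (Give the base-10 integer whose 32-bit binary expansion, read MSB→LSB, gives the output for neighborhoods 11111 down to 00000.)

387410600

  nb #####: next=.  (t=3,i=6, bit31=0)
  nb ####.: next=.  (t=0,i=8, bit30=0)
  nb ###.#: next=.  (t=1,i=4, bit29=0)
  nb ###..: next=#  (t=0,i=3, bit28=1)
  nb ##.##: next=.  (t=2,i=13, bit27=0)
  nb ##.#.: next=#  (t=1,i=5, bit26=1)
  nb ##..#: next=#  (t=0,i=4, bit25=1)
  nb ##...: next=#  (t=1,i=11, bit24=1)
  nb #.###: next=.  (t=1,i=1, bit23=0)
  nb #.##.: next=.  (t=2,i=14, bit22=0)
  nb #.#.#: next=.  (t=7,i=8, bit21=0)
  nb #.#..: next=#  (t=1,i=6, bit20=1)
  nb #..##: next=.  (t=0,i=0, bit19=0)
  nb #..#.: next=#  (t=7,i=0, bit18=1)
  nb #...#: next=#  (t=1,i=12, bit17=1)
  nb #....: next=#  (t=2,i=2, bit16=1)
  nb .####: next=.  (t=0,i=7, bit15=0)
  nb .###.: next=#  (t=0,i=2, bit14=1)
  nb .##.#: next=#  (t=2,i=12, bit13=1)
  nb .##..: next=.  (t=0,i=13, bit12=0)
  nb .#.##: next=#  (t=1,i=0, bit11=1)
  nb .#.#.: next=.  (t=5,i=11, bit10=0)
  nb .#..#: next=#  (t=1,i=7, bit9=1)
  nb .#...: next=.  (t=3,i=13, bit8=0)
  nb ..###: next=#  (t=0,i=1, bit7=1)
  nb ..##.: next=.  (t=0,i=12, bit6=0)
  nb ..#.#: next=#  (t=1,i=14, bit5=1)
  nb ..#..: next=.  (t=7,i=1, bit4=0)
  nb ...##: next=#  (t=2,i=4, bit3=1)
  nb ...#.: next=.  (t=1,i=13, bit2=0)
  nb ....#: next=.  (t=2,i=3, bit1=0)
  nb .....: next=.  (t=4,i=5, bit0=0)
  bits 00010111000101110110101010101000 = 387410600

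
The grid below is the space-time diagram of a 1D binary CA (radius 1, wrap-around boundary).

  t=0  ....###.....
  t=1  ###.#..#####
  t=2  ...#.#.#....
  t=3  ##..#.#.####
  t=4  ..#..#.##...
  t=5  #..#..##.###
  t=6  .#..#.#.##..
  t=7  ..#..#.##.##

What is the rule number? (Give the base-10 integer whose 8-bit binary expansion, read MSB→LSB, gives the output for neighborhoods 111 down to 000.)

  ###|.  b7=0 t=0,i=5
  ##.|.  b6=0 t=0,i=6
  #.#|#  b5=1 t=1,i=3
  #..|#  b4=1 t=0,i=7
  .##|#  b3=1 t=0,i=4
  .#.|.  b2=0 t=1,i=4
  ..#|.  b1=0 t=0,i=3
  ...|#  b0=1 t=0,i=0
  bits 00111001 = 57

57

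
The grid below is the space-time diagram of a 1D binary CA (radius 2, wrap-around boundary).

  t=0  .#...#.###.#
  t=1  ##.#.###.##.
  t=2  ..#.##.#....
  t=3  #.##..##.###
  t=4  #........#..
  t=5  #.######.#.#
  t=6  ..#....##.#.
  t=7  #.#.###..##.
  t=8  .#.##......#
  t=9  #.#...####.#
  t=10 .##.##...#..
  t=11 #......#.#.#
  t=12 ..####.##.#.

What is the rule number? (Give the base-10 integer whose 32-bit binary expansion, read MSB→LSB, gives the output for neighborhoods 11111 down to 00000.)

613878843

  nb #####: next=.  (t=5,i=4, bit31=0)
  nb ####.: next=.  (t=3,i=11, bit30=0)
  nb ###.#: next=#  (t=0,i=9, bit29=1)
  nb ###..: next=.  (t=7,i=6, bit28=0)
  nb ##.##: next=.  (t=1,i=8, bit27=0)
  nb ##.#.: next=#  (t=0,i=10, bit26=1)
  nb ##..#: next=.  (t=3,i=4, bit25=0)
  nb ##...: next=.  (t=8,i=5, bit24=0)
  nb #.###: next=#  (t=0,i=7, bit23=1)
  nb #.##.: next=.  (t=1,i=0, bit22=0)
  nb #.#.#: next=.  (t=0,i=11, bit21=0)
  nb #.#..: next=#  (t=0,i=1, bit20=1)
  nb #..##: next=.  (t=3,i=5, bit19=0)
  nb #..#.: next=#  (t=4,i=11, bit18=1)
  nb #...#: next=#  (t=0,i=3, bit17=1)
  nb #....: next=#  (t=2,i=9, bit16=1)
  nb .####: next=.  (t=3,i=10, bit15=0)
  nb .###.: next=.  (t=0,i=8, bit14=0)
  nb .##.#: next=.  (t=1,i=1, bit13=0)
  nb .##..: next=.  (t=3,i=3, bit12=0)
  nb .#.##: next=#  (t=0,i=6, bit11=1)
  nb .#.#.: next=#  (t=0,i=0, bit10=1)
  nb .#..#: next=.  (t=4,i=10, bit9=0)
  nb .#...: next=.  (t=0,i=2, bit8=0)
  nb ..###: next=.  (t=9,i=6, bit7=0)
  nb ..##.: next=.  (t=3,i=6, bit6=0)
  nb ..#.#: next=#  (t=0,i=5, bit5=1)
  nb ..#..: next=#  (t=4,i=0, bit4=1)
  nb ...##: next=#  (t=6,i=6, bit3=1)
  nb ...#.: next=.  (t=0,i=4, bit2=0)
  nb ....#: next=#  (t=2,i=0, bit1=1)
  nb .....: next=#  (t=2,i=10, bit0=1)
  bits 00100100100101110000110000111011 = 613878843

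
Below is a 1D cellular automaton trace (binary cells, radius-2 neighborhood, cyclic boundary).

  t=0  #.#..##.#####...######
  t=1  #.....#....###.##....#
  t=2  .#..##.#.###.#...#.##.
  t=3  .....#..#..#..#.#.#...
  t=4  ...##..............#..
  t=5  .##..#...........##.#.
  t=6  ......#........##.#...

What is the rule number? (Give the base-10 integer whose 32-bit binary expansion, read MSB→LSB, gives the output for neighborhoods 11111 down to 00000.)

  #####|.  b31=0 t=0,i=10
  ####.|#  b30=1 t=0,i=11
  ###.#|#  b29=1 t=0,i=0
  ###..|#  b28=1 t=0,i=12
  ##.##|.  b27=0 t=0,i=7
  ##.#.|.  b26=0 t=0,i=1
  ##..#|.  b25=0 t=2,i=21
  ##...|#  b24=1 t=0,i=13
  #.###|.  b23=0 t=0,i=8
  #.##.|.  b22=0 t=1,i=15
  #.#.#|.  b21=0 t=2,i=7
  #.#..|.  b20=0 t=0,i=2
  #..##|.  b19=0 t=0,i=4
  #..#.|.  b18=0 t=2,i=0
  #...#|.  b17=0 t=0,i=14
  #....|.  b16=0 t=1,i=2
  .####|.  b15=0 t=0,i=9
  .###.|.  b14=0 t=1,i=12
  .##.#|#  b13=1 t=0,i=6
  .##..|.  b12=0 t=1,i=0
  .#.##|#  b11=1 t=2,i=8
  .#.#.|.  b10=0 t=3,i=15
  .#..#|.  b9=0 t=0,i=3
  .#...|#  b8=1 t=1,i=7
  ..###|#  b7=1 t=0,i=16
  ..##.|.  b6=0 t=0,i=5
  ..#.#|.  b5=0 t=2,i=17
  ..#..|.  b4=0 t=1,i=6
  ...##|#  b3=1 t=0,i=15
  ...#.|#  b2=1 t=1,i=5
  ....#|#  b1=1 t=1,i=4
  .....|.  b0=0 t=1,i=3
  bits 01110001000000000010100110001110 = 1895836046

1895836046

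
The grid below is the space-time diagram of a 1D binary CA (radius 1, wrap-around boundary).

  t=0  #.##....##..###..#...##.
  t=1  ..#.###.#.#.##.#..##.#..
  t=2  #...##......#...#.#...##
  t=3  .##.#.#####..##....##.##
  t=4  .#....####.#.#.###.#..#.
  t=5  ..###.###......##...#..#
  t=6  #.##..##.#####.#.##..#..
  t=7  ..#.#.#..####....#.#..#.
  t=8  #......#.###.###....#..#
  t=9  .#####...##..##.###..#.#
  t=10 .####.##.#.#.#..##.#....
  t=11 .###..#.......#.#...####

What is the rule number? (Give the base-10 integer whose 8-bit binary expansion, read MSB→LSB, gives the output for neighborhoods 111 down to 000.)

  ###|#  b7=1 t=0,i=13
  ##.|.  b6=0 t=0,i=3
  #.#|.  b5=0 t=0,i=1
  #..|#  b4=1 t=0,i=4
  .##|#  b3=1 t=0,i=2
  .#.|.  b2=0 t=0,i=0
  ..#|.  b1=0 t=0,i=7
  ...|#  b0=1 t=0,i=5
  bits 10011001 = 153

153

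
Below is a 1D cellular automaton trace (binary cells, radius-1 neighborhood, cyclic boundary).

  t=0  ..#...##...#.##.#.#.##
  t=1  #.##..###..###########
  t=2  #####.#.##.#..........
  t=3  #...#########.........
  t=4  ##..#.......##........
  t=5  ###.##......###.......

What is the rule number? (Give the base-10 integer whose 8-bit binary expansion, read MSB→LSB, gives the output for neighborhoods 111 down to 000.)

  ###|.  b7=0 t=1,i=7
  ##.|#  b6=1 t=0,i=7
  #.#|#  b5=1 t=0,i=12
  #..|#  b4=1 t=0,i=0
  .##|#  b3=1 t=0,i=6
  .#.|#  b2=1 t=0,i=2
  ..#|.  b1=0 t=0,i=1
  ...|.  b0=0 t=0,i=4
  bits 01111100 = 124

124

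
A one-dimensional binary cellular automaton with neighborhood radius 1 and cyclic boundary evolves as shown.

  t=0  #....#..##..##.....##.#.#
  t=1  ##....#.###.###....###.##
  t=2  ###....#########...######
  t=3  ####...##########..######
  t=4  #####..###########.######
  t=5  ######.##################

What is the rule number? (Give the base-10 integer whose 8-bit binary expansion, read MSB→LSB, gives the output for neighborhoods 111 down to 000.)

248

  [7] ### => #  t=1,i=0
  [6] ##. => #  t=0,i=0
  [5] #.# => #  t=0,i=21
  [4] #.. => #  t=0,i=1
  [3] .## => #  t=0,i=8
  [2] .#. => .  t=0,i=5
  [1] ..# => .  t=0,i=4
  [0] ... => .  t=0,i=2
  bits 11111000 = 248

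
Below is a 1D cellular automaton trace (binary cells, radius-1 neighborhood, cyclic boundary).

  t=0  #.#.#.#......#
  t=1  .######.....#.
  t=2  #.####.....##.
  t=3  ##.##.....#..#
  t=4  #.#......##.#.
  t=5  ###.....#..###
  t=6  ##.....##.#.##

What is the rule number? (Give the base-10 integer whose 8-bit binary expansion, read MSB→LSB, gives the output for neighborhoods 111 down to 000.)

166

  ### -> #   bit 7 = 1  t=1,i=2
  ##. -> .   bit 6 = 0  t=0,i=0
  #.# -> #   bit 5 = 1  t=0,i=1
  #.. -> .   bit 4 = 0  t=0,i=7
  .## -> .   bit 3 = 0  t=0,i=13
  .#. -> #   bit 2 = 1  t=0,i=2
  ..# -> #   bit 1 = 1  t=0,i=12
  ... -> .   bit 0 = 0  t=0,i=8
  bits 10100110 = 166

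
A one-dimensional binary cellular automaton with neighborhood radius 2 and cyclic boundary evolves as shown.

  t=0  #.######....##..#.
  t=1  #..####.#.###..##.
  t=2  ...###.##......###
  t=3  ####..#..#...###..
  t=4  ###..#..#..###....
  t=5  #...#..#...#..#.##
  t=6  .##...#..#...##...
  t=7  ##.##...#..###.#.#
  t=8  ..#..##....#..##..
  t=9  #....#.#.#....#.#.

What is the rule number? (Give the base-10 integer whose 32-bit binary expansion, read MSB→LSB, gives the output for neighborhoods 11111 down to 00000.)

3441860842

  nb #####: next=#  (t=0,i=4, bit31=1)
  nb ####.: next=#  (t=0,i=6, bit30=1)
  nb ###.#: next=.  (t=1,i=6, bit29=0)
  nb ###..: next=.  (t=0,i=7, bit28=0)
  nb ##.##: next=#  (t=2,i=6, bit27=1)
  nb ##.#.: next=#  (t=1,i=7, bit26=1)
  nb ##..#: next=.  (t=0,i=14, bit25=0)
  nb ##...: next=#  (t=0,i=8, bit24=1)
  nb #.###: next=.  (t=0,i=2, bit23=0)
  nb #.##.: next=.  (t=2,i=7, bit22=0)
  nb #.#.#: next=#  (t=0,i=0, bit21=1)
  nb #.#..: next=.  (t=1,i=0, bit20=0)
  nb #..##: next=.  (t=1,i=2, bit19=0)
  nb #..#.: next=#  (t=0,i=15, bit18=1)
  nb #...#: next=#  (t=2,i=1, bit17=1)
  nb #....: next=.  (t=0,i=9, bit16=0)
  nb .####: next=#  (t=0,i=3, bit15=1)
  nb .###.: next=.  (t=1,i=11, bit14=0)
  nb .##.#: next=#  (t=1,i=16, bit13=1)
  nb .##..: next=.  (t=0,i=13, bit12=0)
  nb .#.##: next=.  (t=0,i=1, bit11=0)
  nb .#.#.: next=.  (t=0,i=17, bit10=0)
  nb .#..#: next=.  (t=1,i=1, bit9=0)
  nb .#...: next=.  (t=3,i=10, bit8=0)
  nb ..###: next=#  (t=1,i=3, bit7=1)
  nb ..##.: next=#  (t=0,i=12, bit6=1)
  nb ..#.#: next=#  (t=0,i=16, bit5=1)
  nb ..#..: next=.  (t=3,i=6, bit4=0)
  nb ...##: next=#  (t=0,i=11, bit3=1)
  nb ...#.: next=.  (t=5,i=3, bit2=0)
  nb ....#: next=#  (t=0,i=10, bit1=1)
  nb .....: next=.  (t=2,i=11, bit0=0)
  bits 11001101001001101010000011101010 = 3441860842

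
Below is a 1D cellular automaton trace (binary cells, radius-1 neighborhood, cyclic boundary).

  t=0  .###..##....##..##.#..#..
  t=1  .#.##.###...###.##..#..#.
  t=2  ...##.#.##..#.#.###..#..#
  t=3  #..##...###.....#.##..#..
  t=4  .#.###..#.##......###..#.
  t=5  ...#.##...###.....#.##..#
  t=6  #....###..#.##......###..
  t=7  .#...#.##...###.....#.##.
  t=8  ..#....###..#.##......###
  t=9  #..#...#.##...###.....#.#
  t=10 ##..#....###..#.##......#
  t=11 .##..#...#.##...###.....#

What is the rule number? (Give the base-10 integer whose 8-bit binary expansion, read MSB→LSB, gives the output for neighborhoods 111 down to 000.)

88

  ### -> .   bit 7 = 0  t=0,i=2
  ##. -> #   bit 6 = 1  t=0,i=3
  #.# -> .   bit 5 = 0  t=0,i=18
  #.. -> #   bit 4 = 1  t=0,i=4
  .## -> #   bit 3 = 1  t=0,i=1
  .#. -> .   bit 2 = 0  t=0,i=19
  ..# -> .   bit 1 = 0  t=0,i=0
  ... -> .   bit 0 = 0  t=0,i=9
  bits 01011000 = 88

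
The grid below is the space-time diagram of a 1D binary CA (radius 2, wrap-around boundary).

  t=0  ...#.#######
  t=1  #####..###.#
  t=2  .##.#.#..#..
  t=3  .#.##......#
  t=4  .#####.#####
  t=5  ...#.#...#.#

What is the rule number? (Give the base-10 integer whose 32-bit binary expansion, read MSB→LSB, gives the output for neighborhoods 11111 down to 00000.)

  #####|#  b31=1 t=0,i=7
  ####.|.  b30=0 t=0,i=10
  ###.#|#  b29=1 t=1,i=9
  ###..|#  b28=1 t=0,i=11
  ##.##|.  b27=0 t=1,i=10
  ##.#.|#  b26=1 t=2,i=3
  ##..#|.  b25=0 t=1,i=5
  ##...|#  b24=1 t=0,i=0
  #.###|.  b23=0 t=0,i=5
  #.##.|#  b22=1 t=3,i=3
  #.#.#|#  b21=1 t=2,i=4
  #.#..|.  b20=0 t=2,i=6
  #..##|#  b19=1 t=1,i=6
  #..#.|.  b18=0 t=2,i=8
  #...#|#  b17=1 t=0,i=1
  #....|.  b16=0 t=3,i=6
  .####|.  b15=0 t=0,i=6
  .###.|.  b14=0 t=1,i=8
  .##.#|.  b13=0 t=2,i=2
  .##..|#  b12=1 t=3,i=4
  .#.##|#  b11=1 t=0,i=4
  .#.#.|.  b10=0 t=2,i=5
  .#..#|.  b9=0 t=2,i=7
  .#...|.  b8=0 t=2,i=10
  ..###|.  b7=0 t=1,i=7
  ..##.|#  b6=1 t=2,i=1
  ..#.#|#  b5=1 t=0,i=3
  ..#..|.  b4=0 t=2,i=9
  ...##|.  b3=0 t=2,i=0
  ...#.|#  b2=1 t=0,i=2
  ....#|#  b1=1 t=3,i=9
  .....|#  b0=1 t=3,i=7
  bits 10110101011010100001100001100111 = 3043629159

3043629159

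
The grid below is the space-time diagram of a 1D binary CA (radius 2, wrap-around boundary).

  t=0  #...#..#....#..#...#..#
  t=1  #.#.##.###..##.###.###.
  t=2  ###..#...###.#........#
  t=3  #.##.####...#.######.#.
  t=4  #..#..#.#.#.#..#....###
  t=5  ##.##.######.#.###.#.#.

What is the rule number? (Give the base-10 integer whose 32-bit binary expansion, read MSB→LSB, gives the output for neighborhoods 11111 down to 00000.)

371963705

  nb #####: next=.  (t=3,i=16, bit31=0)
  nb ####.: next=.  (t=2,i=1, bit30=0)
  nb ###.#: next=.  (t=1,i=17, bit29=0)
  nb ###..: next=#  (t=1,i=9, bit28=1)
  nb ##.##: next=.  (t=1,i=6, bit27=0)
  nb ##.#.: next=#  (t=1,i=22, bit26=1)
  nb ##..#: next=#  (t=1,i=10, bit25=1)
  nb ##...: next=.  (t=0,i=1, bit24=0)
  nb #.###: next=.  (t=1,i=7, bit23=0)
  nb #.##.: next=.  (t=1,i=4, bit22=0)
  nb #.#.#: next=#  (t=1,i=0, bit21=1)
  nb #.#..: next=.  (t=2,i=13, bit20=0)
  nb #..##: next=#  (t=0,i=21, bit19=1)
  nb #..#.: next=.  (t=0,i=6, bit18=0)
  nb #...#: next=#  (t=0,i=2, bit17=1)
  nb #....: next=#  (t=0,i=9, bit16=1)
  nb .####: next=#  (t=2,i=0, bit15=1)
  nb .###.: next=.  (t=1,i=8, bit14=0)
  nb .##.#: next=#  (t=1,i=5, bit13=1)
  nb .##..: next=#  (t=0,i=0, bit12=1)
  nb .#.##: next=.  (t=1,i=3, bit11=0)
  nb .#.#.: next=#  (t=1,i=1, bit10=1)
  nb .#..#: next=#  (t=0,i=5, bit9=1)
  nb .#...: next=#  (t=0,i=8, bit8=1)
  nb ..###: next=.  (t=2,i=9, bit7=0)
  nb ..##.: next=.  (t=0,i=22, bit6=0)
  nb ..#.#: next=#  (t=3,i=12, bit5=1)
  nb ..#..: next=#  (t=0,i=4, bit4=1)
  nb ...##: next=#  (t=2,i=8, bit3=1)
  nb ...#.: next=.  (t=0,i=3, bit2=0)
  nb ....#: next=.  (t=0,i=10, bit1=0)
  nb .....: next=#  (t=2,i=16, bit0=1)
  bits 00010110001010111011011100111001 = 371963705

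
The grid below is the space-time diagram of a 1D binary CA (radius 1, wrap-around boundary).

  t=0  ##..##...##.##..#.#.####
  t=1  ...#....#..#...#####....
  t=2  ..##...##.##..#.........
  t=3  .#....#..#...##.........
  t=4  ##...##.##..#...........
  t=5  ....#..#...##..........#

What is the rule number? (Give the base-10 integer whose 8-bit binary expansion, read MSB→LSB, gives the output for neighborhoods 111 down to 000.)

  nb ###: next=.  (t=0,i=0, bit7=0)
  nb ##.: next=.  (t=0,i=1, bit6=0)
  nb #.#: next=#  (t=0,i=11, bit5=1)
  nb #..: next=.  (t=0,i=2, bit4=0)
  nb .##: next=.  (t=0,i=4, bit3=0)
  nb .#.: next=#  (t=0,i=16, bit2=1)
  nb ..#: next=#  (t=0,i=3, bit1=1)
  nb ...: next=.  (t=0,i=7, bit0=0)
  bits 00100110 = 38

38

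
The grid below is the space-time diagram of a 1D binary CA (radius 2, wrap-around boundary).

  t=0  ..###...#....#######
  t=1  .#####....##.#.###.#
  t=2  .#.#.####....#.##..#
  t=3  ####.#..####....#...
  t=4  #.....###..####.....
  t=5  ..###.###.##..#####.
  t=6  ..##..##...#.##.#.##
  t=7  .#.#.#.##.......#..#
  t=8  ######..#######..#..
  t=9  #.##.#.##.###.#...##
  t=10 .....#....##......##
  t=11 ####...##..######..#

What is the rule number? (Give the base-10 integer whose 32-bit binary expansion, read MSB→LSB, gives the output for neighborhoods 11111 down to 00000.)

  nb #####: next=#  (t=0,i=15, bit31=1)
  nb ####.: next=.  (t=0,i=18, bit30=0)
  nb ###.#: next=.  (t=1,i=17, bit29=0)
  nb ###..: next=#  (t=0,i=4, bit28=1)
  nb ##.##: next=.  (t=5,i=5, bit27=0)
  nb ##.#.: next=.  (t=1,i=12, bit26=0)
  nb ##..#: next=.  (t=0,i=0, bit25=0)
  nb ##...: next=#  (t=0,i=5, bit24=1)
  nb #.###: next=#  (t=1,i=1, bit23=1)
  nb #.##.: next=.  (t=2,i=15, bit22=0)
  nb #.#.#: next=#  (t=1,i=13, bit21=1)
  nb #.#..: next=.  (t=3,i=5, bit20=0)
  nb #..##: next=#  (t=0,i=1, bit19=1)
  nb #..#.: next=.  (t=2,i=18, bit18=0)
  nb #...#: next=.  (t=0,i=6, bit17=0)
  nb #....: next=#  (t=0,i=10, bit16=1)
  nb .####: next=.  (t=0,i=14, bit15=0)
  nb .###.: next=#  (t=0,i=3, bit14=1)
  nb .##.#: next=.  (t=1,i=11, bit13=0)
  nb .##..: next=#  (t=2,i=16, bit12=1)
  nb .#.##: next=.  (t=1,i=0, bit11=0)
  nb .#.#.: next=#  (t=2,i=0, bit10=1)
  nb .#..#: next=#  (t=3,i=6, bit9=1)
  nb .#...: next=.  (t=0,i=9, bit8=0)
  nb ..###: next=#  (t=0,i=2, bit7=1)
  nb ..##.: next=.  (t=1,i=10, bit6=0)
  nb ..#.#: next=.  (t=2,i=13, bit5=0)
  nb ..#..: next=.  (t=0,i=8, bit4=0)
  nb ...##: next=.  (t=0,i=12, bit3=0)
  nb ...#.: next=.  (t=0,i=7, bit2=0)
  nb ....#: next=#  (t=0,i=11, bit1=1)
  nb .....: next=#  (t=4,i=3, bit0=1)
  bits 10010001101010010101011010000011 = 2443794051

2443794051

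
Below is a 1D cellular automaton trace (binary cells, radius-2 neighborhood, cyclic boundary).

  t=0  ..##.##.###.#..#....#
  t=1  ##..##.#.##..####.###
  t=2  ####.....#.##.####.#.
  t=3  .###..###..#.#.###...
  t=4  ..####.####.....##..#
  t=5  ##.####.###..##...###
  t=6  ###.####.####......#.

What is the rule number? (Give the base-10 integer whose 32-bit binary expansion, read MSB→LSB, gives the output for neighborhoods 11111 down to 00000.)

2051851031

  ##### -> .   bit 31 = 0  t=1,i=20
  ####. -> #   bit 30 = 1  t=1,i=0
  ###.# -> #   bit 29 = 1  t=0,i=10
  ###.. -> #   bit 28 = 1  t=1,i=1
  ##.## -> #   bit 27 = 1  t=0,i=4
  ##.#. -> .   bit 26 = 0  t=0,i=11
  ##..# -> #   bit 25 = 1  t=1,i=2
  ##... -> .   bit 24 = 0  t=2,i=4
  #.### -> .   bit 23 = 0  t=0,i=8
  #.##. -> #   bit 22 = 1  t=0,i=5
  #.#.# -> .   bit 21 = 0  t=1,i=7
  #.#.. -> .   bit 20 = 0  t=0,i=12
  #..## -> #   bit 19 = 1  t=0,i=1
  #..#. -> #   bit 18 = 1  t=0,i=14
  #...# -> .   bit 17 = 0  t=5,i=16
  #.... -> .   bit 16 = 0  t=0,i=17
  .#### -> #   bit 15 = 1  t=1,i=14
  .###. -> #   bit 14 = 1  t=0,i=9
  .##.# -> .   bit 13 = 0  t=0,i=3
  .##.. -> .   bit 12 = 0  t=1,i=10
  .#.## -> .   bit 11 = 0  t=1,i=8
  .#.#. -> .   bit 10 = 0  t=3,i=12
  .#..# -> #   bit 9 = 1  t=0,i=0
  .#... -> #   bit 8 = 1  t=0,i=16
  ..### -> .   bit 7 = 0  t=1,i=13
  ..##. -> .   bit 6 = 0  t=0,i=2
  ..#.# -> .   bit 5 = 0  t=2,i=9
  ..#.. -> #   bit 4 = 1  t=0,i=15
  ...## -> .   bit 3 = 0  t=3,i=0
  ...#. -> #   bit 2 = 1  t=0,i=19
  ....# -> #   bit 1 = 1  t=0,i=18
  ..... -> #   bit 0 = 1  t=2,i=6
  bits 01111010010011001100001100010111 = 2051851031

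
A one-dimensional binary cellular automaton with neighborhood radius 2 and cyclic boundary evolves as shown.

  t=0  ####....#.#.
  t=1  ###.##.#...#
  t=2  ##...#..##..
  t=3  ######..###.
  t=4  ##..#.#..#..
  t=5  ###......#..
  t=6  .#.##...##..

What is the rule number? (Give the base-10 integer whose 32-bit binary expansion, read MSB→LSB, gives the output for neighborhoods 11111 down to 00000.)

1132722516

  nb #####: next=.  (t=3,i=2, bit31=0)
  nb ####.: next=#  (t=0,i=2, bit30=1)
  nb ###.#: next=.  (t=1,i=2, bit29=0)
  nb ###..: next=.  (t=0,i=3, bit28=0)
  nb ##.##: next=.  (t=1,i=3, bit27=0)
  nb ##.#.: next=.  (t=1,i=6, bit26=0)
  nb ##..#: next=#  (t=2,i=10, bit25=1)
  nb ##...: next=#  (t=0,i=4, bit24=1)
  nb #.###: next=#  (t=0,i=0, bit23=1)
  nb #.##.: next=.  (t=1,i=4, bit22=0)
  nb #.#.#: next=.  (t=0,i=10, bit21=0)
  nb #.#..: next=.  (t=1,i=7, bit20=0)
  nb #..##: next=.  (t=2,i=7, bit19=0)
  nb #..#.: next=.  (t=4,i=3, bit18=0)
  nb #...#: next=#  (t=1,i=9, bit17=1)
  nb #....: next=#  (t=0,i=5, bit16=1)
  nb .####: next=#  (t=0,i=1, bit15=1)
  nb .###.: next=#  (t=3,i=9, bit14=1)
  nb .##.#: next=#  (t=1,i=5, bit13=1)
  nb .##..: next=#  (t=2,i=1, bit12=1)
  nb .#.##: next=#  (t=0,i=11, bit11=1)
  nb .#.#.: next=.  (t=0,i=9, bit10=0)
  nb .#..#: next=.  (t=2,i=6, bit9=0)
  nb .#...: next=#  (t=1,i=8, bit8=1)
  nb ..###: next=.  (t=1,i=11, bit7=0)
  nb ..##.: next=#  (t=2,i=0, bit6=1)
  nb ..#.#: next=.  (t=0,i=8, bit5=0)
  nb ..#..: next=#  (t=2,i=5, bit4=1)
  nb ...##: next=.  (t=1,i=10, bit3=0)
  nb ...#.: next=#  (t=0,i=7, bit2=1)
  nb ....#: next=.  (t=0,i=6, bit1=0)
  nb .....: next=.  (t=5,i=5, bit0=0)
  bits 01000011100000111111100101010100 = 1132722516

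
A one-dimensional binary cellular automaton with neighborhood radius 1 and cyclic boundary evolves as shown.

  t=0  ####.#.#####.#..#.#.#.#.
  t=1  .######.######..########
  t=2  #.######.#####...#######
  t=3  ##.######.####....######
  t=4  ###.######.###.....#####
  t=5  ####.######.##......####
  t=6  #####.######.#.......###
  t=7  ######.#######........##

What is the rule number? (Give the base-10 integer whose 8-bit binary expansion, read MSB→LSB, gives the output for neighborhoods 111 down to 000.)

228

  [7] ### => #  t=0,i=1
  [6] ##. => #  t=0,i=3
  [5] #.# => #  t=0,i=4
  [4] #.. => .  t=0,i=14
  [3] .## => .  t=0,i=0
  [2] .#. => #  t=0,i=5
  [1] ..# => .  t=0,i=15
  [0] ... => .  t=2,i=15
  bits 11100100 = 228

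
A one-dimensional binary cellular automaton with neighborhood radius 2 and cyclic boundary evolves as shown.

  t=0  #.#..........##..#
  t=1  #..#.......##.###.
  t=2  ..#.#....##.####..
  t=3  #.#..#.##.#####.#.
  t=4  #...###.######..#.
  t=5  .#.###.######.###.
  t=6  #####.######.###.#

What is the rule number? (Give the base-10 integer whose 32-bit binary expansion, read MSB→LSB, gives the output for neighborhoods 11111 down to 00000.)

3417110954

  ##### -> #   bit 31 = 1  t=3,i=12
  ####. -> #   bit 30 = 1  t=2,i=14
  ###.# -> .   bit 29 = 0  t=1,i=16
  ###.. -> .   bit 28 = 0  t=2,i=15
  ##.## -> #   bit 27 = 1  t=1,i=13
  ##.#. -> .   bit 26 = 0  t=0,i=1
  ##..# -> #   bit 25 = 1  t=0,i=15
  ##... -> #   bit 24 = 1  t=2,i=16
  #.### -> #   bit 23 = 1  t=1,i=14
  #.##. -> .   bit 22 = 0  t=3,i=7
  #.#.# -> #   bit 21 = 1  t=3,i=0
  #.#.. -> .   bit 20 = 0  t=0,i=2
  #..## -> #   bit 19 = 1  t=0,i=16
  #..#. -> #   bit 18 = 1  t=1,i=2
  #...# -> .   bit 17 = 0  t=4,i=2
  #.... -> .   bit 16 = 0  t=0,i=4
  .#### -> #   bit 15 = 1  t=2,i=13
  .###. -> #   bit 14 = 1  t=1,i=15
  .##.# -> #   bit 13 = 1  t=0,i=0
  .##.. -> #   bit 12 = 1  t=0,i=14
  .#.## -> #   bit 11 = 1  t=3,i=6
  .#.#. -> .   bit 10 = 0  t=2,i=3
  .#..# -> .   bit 9 = 0  t=1,i=1
  .#... -> #   bit 8 = 1  t=0,i=3
  ..### -> #   bit 7 = 1  t=4,i=4
  ..##. -> .   bit 6 = 0  t=0,i=13
  ..#.# -> #   bit 5 = 1  t=2,i=2
  ..#.. -> .   bit 4 = 0  t=1,i=3
  ...## -> #   bit 3 = 1  t=0,i=12
  ...#. -> .   bit 2 = 0  t=2,i=1
  ....# -> #   bit 1 = 1  t=0,i=11
  ..... -> .   bit 0 = 0  t=0,i=5
  bits 11001011101011001111100110101010 = 3417110954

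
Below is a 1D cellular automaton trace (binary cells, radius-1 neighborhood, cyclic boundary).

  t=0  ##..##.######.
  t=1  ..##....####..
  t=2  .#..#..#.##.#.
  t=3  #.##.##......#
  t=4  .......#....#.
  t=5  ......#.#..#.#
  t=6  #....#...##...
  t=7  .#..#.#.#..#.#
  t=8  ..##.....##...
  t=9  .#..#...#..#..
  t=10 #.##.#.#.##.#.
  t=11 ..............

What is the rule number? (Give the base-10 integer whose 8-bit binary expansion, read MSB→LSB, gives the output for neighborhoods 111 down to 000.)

  nb ###: next=#  (t=0,i=8, bit7=1)
  nb ##.: next=.  (t=0,i=1, bit6=0)
  nb #.#: next=.  (t=0,i=6, bit5=0)
  nb #..: next=#  (t=0,i=2, bit4=1)
  nb .##: next=.  (t=0,i=0, bit3=0)
  nb .#.: next=.  (t=2,i=1, bit2=0)
  nb ..#: next=#  (t=0,i=3, bit1=1)
  nb ...: next=.  (t=1,i=0, bit0=0)
  bits 10010010 = 146

146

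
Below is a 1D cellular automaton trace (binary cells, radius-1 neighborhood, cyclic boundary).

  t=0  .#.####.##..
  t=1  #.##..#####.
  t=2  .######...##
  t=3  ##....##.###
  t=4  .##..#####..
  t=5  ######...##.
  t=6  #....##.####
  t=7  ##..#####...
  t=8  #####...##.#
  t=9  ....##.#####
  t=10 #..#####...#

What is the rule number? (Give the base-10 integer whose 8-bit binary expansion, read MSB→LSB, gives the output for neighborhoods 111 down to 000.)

  ###|.  b7=0 t=0,i=4
  ##.|#  b6=1 t=0,i=6
  #.#|#  b5=1 t=0,i=2
  #..|#  b4=1 t=0,i=10
  .##|#  b3=1 t=0,i=3
  .#.|.  b2=0 t=0,i=1
  ..#|#  b1=1 t=0,i=0
  ...|.  b0=0 t=0,i=11
  bits 01111010 = 122

122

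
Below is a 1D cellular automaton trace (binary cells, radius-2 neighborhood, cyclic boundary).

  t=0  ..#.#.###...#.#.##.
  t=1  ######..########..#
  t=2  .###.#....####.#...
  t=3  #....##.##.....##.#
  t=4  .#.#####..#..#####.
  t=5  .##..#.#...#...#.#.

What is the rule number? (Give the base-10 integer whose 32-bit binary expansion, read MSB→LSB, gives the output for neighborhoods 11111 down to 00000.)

  [31] ##### => #  t=1,i=1
  [30] ####. => .  t=1,i=4
  [29] ###.# => .  t=2,i=3
  [28] ###.. => #  t=0,i=8
  [27] ##.## => #  t=3,i=7
  [26] ##.#. => .  t=2,i=4
  [25] ##..# => .  t=1,i=6
  [24] ##... => #  t=0,i=9
  [23] #.### => .  t=0,i=6
  [22] #.##. => .  t=0,i=16
  [21] #.#.# => #  t=0,i=4
  [20] #.#.. => #  t=2,i=5
  [19] #..## => .  t=1,i=7
  [18] #..#. => .  t=4,i=0
  [17] #...# => #  t=0,i=0
  [16] #.... => .  t=2,i=7
  [15] .#### => .  t=1,i=0
  [14] .###. => .  t=0,i=7
  [13] .##.# => #  t=3,i=6
  [12] .##.. => .  t=0,i=17
  [11] .#.## => #  t=0,i=5
  [10] .#.#. => #  t=0,i=3
  [9] .#..# => #  t=4,i=11
  [8] .#... => #  t=2,i=6
  [7] ..### => .  t=1,i=8
  [6] ..##. => #  t=3,i=5
  [5] ..#.# => #  t=0,i=2
  [4] ..#.. => .  t=4,i=10
  [3] ...## => #  t=2,i=0
  [2] ...#. => #  t=0,i=1
  [1] ....# => #  t=2,i=8
  [0] ..... => .  t=3,i=12
  bits 10011001001100100010111101101110 = 2570202990

2570202990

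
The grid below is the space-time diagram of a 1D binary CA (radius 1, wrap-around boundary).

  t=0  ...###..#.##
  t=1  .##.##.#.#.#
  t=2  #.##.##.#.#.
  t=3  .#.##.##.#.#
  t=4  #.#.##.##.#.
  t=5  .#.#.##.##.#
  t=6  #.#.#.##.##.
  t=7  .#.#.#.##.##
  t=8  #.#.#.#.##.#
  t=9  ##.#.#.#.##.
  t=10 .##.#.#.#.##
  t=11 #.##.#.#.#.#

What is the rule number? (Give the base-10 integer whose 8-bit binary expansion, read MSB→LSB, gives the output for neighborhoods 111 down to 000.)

  ###|#  b7=1 t=0,i=4
  ##.|#  b6=1 t=0,i=5
  #.#|#  b5=1 t=0,i=9
  #..|.  b4=0 t=0,i=0
  .##|.  b3=0 t=0,i=3
  .#.|.  b2=0 t=0,i=8
  ..#|#  b1=1 t=0,i=2
  ...|#  b0=1 t=0,i=1
  bits 11100011 = 227

227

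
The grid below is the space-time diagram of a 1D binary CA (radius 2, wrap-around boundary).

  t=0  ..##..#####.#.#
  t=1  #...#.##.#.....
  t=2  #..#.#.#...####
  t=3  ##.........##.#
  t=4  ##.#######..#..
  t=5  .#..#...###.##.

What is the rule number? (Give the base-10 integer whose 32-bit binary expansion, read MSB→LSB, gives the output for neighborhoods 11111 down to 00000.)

1375857303

  nb #####: next=.  (t=0,i=8, bit31=0)
  nb ####.: next=#  (t=0,i=9, bit30=1)
  nb ###.#: next=.  (t=0,i=10, bit29=0)
  nb ###..: next=#  (t=2,i=0, bit28=1)
  nb ##.##: next=.  (t=3,i=13, bit27=0)
  nb ##.#.: next=.  (t=0,i=11, bit26=0)
  nb ##..#: next=#  (t=0,i=4, bit25=1)
  nb ##...: next=.  (t=3,i=2, bit24=0)
  nb #.###: next=.  (t=3,i=14, bit23=0)
  nb #.##.: next=.  (t=1,i=6, bit22=0)
  nb #.#.#: next=.  (t=0,i=12, bit21=0)
  nb #.#..: next=.  (t=0,i=14, bit20=0)
  nb #..##: next=.  (t=0,i=1, bit19=0)
  nb #..#.: next=.  (t=2,i=2, bit18=0)
  nb #...#: next=.  (t=1,i=2, bit17=0)
  nb #....: next=#  (t=1,i=11, bit16=1)
  nb .####: next=#  (t=0,i=7, bit15=1)
  nb .###.: next=#  (t=3,i=0, bit14=1)
  nb .##.#: next=#  (t=1,i=7, bit13=1)
  nb .##..: next=.  (t=0,i=3, bit12=0)
  nb .#.##: next=#  (t=1,i=5, bit11=1)
  nb .#.#.: next=.  (t=0,i=13, bit10=0)
  nb .#..#: next=#  (t=0,i=0, bit9=1)
  nb .#...: next=.  (t=1,i=1, bit8=0)
  nb ..###: next=#  (t=0,i=6, bit7=1)
  nb ..##.: next=.  (t=0,i=2, bit6=0)
  nb ..#.#: next=.  (t=1,i=4, bit5=0)
  nb ..#..: next=#  (t=1,i=0, bit4=1)
  nb ...##: next=.  (t=2,i=10, bit3=0)
  nb ...#.: next=#  (t=1,i=3, bit2=1)
  nb ....#: next=#  (t=1,i=13, bit1=1)
  nb .....: next=#  (t=1,i=12, bit0=1)
  bits 01010010000000011110101010010111 = 1375857303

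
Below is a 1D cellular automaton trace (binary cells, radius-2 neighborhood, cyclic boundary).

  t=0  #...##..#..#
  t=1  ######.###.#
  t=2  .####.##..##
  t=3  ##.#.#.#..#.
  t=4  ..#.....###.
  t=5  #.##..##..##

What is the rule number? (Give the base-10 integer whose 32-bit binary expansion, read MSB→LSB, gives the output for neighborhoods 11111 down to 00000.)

  #####|#  b31=1 t=1,i=1
  ####.|#  b30=1 t=1,i=4
  ###.#|.  b29=0 t=1,i=5
  ###..|#  b28=1 t=4,i=10
  ##.##|#  b27=1 t=1,i=6
  ##.#.|#  b26=1 t=3,i=2
  ##..#|.  b25=0 t=0,i=6
  ##...|#  b24=1 t=0,i=1
  #.###|#  b23=1 t=1,i=7
  #.##.|.  b22=0 t=2,i=6
  #.#.#|.  b21=0 t=3,i=3
  #.#..|.  b20=0 t=3,i=7
  #..##|.  b19=0 t=0,i=10
  #..#.|#  b18=1 t=0,i=7
  #...#|#  b17=1 t=0,i=2
  #....|.  b16=0 t=4,i=4
  .####|.  b15=0 t=1,i=0
  .###.|.  b14=0 t=1,i=8
  .##.#|.  b13=0 t=2,i=11
  .##..|#  b12=1 t=0,i=0
  .#.##|.  b11=0 t=3,i=11
  .#.#.|.  b10=0 t=3,i=4
  .#..#|#  b9=1 t=0,i=9
  .#...|#  b8=1 t=4,i=3
  ..###|.  b7=0 t=4,i=8
  ..##.|#  b6=1 t=0,i=4
  ..#.#|#  b5=1 t=3,i=10
  ..#..|#  b4=1 t=0,i=8
  ...##|#  b3=1 t=0,i=3
  ...#.|.  b2=0 t=4,i=1
  ....#|#  b1=1 t=4,i=6
  .....|.  b0=0 t=4,i=5
  bits 11011101100001100001001101111010 = 3716551546

3716551546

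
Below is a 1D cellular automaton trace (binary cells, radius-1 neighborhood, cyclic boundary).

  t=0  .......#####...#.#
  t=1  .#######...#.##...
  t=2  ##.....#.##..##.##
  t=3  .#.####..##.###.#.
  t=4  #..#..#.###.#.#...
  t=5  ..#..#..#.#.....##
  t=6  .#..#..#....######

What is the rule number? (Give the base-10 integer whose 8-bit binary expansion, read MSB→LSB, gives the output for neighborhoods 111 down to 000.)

  [7] ### => .  t=0,i=8
  [6] ##. => #  t=0,i=11
  [5] #.# => .  t=0,i=16
  [4] #.. => .  t=0,i=0
  [3] .## => #  t=0,i=7
  [2] .#. => .  t=0,i=15
  [1] ..# => #  t=0,i=6
  [0] ... => #  t=0,i=1
  bits 01001011 = 75

75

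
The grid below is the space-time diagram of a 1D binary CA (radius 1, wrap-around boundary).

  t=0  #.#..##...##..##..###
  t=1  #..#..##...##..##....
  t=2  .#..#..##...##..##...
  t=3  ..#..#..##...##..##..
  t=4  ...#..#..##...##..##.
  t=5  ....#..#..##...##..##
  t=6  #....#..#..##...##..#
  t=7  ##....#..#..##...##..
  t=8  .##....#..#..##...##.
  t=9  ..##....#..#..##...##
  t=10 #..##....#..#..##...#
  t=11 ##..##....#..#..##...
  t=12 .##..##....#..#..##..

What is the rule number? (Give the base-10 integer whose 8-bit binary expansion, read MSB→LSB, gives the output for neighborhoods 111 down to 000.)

80

  ### -> .   bit 7 = 0  t=0,i=19
  ##. -> #   bit 6 = 1  t=0,i=0
  #.# -> .   bit 5 = 0  t=0,i=1
  #.. -> #   bit 4 = 1  t=0,i=3
  .## -> .   bit 3 = 0  t=0,i=5
  .#. -> .   bit 2 = 0  t=0,i=2
  ..# -> .   bit 1 = 0  t=0,i=4
  ... -> .   bit 0 = 0  t=0,i=8
  bits 01010000 = 80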